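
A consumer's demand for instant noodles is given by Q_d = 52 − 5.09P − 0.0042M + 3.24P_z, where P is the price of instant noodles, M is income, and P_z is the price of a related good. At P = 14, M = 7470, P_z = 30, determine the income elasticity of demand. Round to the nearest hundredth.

At the given point, Q_d = 52 − 5.09(14) − 0.0042(7470) + 3.24(30) = 52 − 71.26 − 31.374 + 97.2 = 46.566.
∂Q_d/∂M = −0.0042, so E_I = -0.0042·(7470/46.566) ≈ -0.67.
E_I < 0: inferior good.

-0.67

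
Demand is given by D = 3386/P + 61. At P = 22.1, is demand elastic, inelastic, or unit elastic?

At P = 22.1, D = 214.2127.
dD/dP = −3386/P² = −6.9327.
Point elasticity E = (dD/dP)·(P/D) = -6.9327 × 22.1/214.2127 ≈ -0.715.
|E| ≈ 0.715 < 1, so demand is inelastic.

inelastic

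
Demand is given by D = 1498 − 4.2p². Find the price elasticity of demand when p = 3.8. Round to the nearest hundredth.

At p = 3.8, D = 1437.352.
dD/dp = −2·4.2·p = −31.92.
Point elasticity E = (dD/dp)·(p/D) = -31.92 × 3.8/1437.352 ≈ -0.08.
|E| < 1, so demand is inelastic at this price.

-0.08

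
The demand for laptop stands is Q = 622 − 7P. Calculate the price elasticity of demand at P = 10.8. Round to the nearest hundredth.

-0.14

At P = 10.8, Q = 546.4.
dQ/dP = −7.
Point elasticity E = (dQ/dP)·(P/Q) = -7 × 10.8/546.4 ≈ -0.14.
|E| < 1, so demand is inelastic at this price.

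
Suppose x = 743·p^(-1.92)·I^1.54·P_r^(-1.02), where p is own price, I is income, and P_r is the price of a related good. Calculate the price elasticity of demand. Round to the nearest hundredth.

For a Cobb–Douglas (constant-elasticity) form x = A·p^α·…, the elasticity with respect to p equals the exponent α at every point.
Here the exponent on p is -1.92, so the price elasticity of demand is -1.92.

-1.92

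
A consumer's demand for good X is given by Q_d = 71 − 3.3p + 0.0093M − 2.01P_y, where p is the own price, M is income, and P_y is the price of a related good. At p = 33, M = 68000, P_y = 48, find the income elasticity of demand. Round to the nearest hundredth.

At the given point, Q_d = 71 − 3.3(33) + 0.0093(68000) − 2.01(48) = 71 − 108.9 + 632.4 − 96.48 = 498.02.
∂Q_d/∂M = +0.0093, so E_I = 0.0093·(68000/498.02) ≈ 1.27.
E_I > 1: normal good (luxury).

1.27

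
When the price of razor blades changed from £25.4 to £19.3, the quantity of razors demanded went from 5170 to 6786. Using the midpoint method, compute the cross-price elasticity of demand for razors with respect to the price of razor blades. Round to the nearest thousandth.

-0.990

%ΔQ_x = (6786 − 5170)/[(5170+6786)/2] = 1616/5978 ≈ 0.2703.
%ΔP_y = (19.3 − 25.4)/[(25.4+19.3)/2] ≈ -0.2729.
E_xy = 0.2703/-0.2729 ≈ -0.990.
E_xy < 0, so razors and razor blades are complements.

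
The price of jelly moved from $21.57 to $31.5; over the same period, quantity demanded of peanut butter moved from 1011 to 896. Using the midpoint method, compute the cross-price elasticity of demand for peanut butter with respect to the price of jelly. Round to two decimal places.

-0.32

%ΔQ_x = (896 − 1011)/[(1011+896)/2] = -115/953.5 ≈ -0.1206.
%ΔP_y = (31.5 − 21.57)/[(21.57+31.5)/2] ≈ 0.3742.
E_xy = -0.1206/0.3742 ≈ -0.32.
E_xy < 0, so peanut butter and jelly are complements.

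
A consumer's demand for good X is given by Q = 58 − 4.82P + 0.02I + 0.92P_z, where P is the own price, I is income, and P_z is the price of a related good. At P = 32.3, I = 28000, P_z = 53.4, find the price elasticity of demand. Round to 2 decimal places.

-0.30

Evaluating quantity at (P, I, P_z) gives Q = 58 − 4.82(32.3) + 0.02(28000) + 0.92(53.4) = 58 − 155.686 + 560 + 49.128 = 511.442.
∂Q/∂P = −4.82, so E_p = (−4.82)·(32.3/511.442) ≈ -0.30.
|E_p| < 1: demand is inelastic.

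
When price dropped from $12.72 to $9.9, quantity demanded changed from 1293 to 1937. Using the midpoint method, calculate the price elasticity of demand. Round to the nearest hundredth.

%ΔQ = (1937 − 1293)/[(1293 + 1937)/2] = 644/1615 ≈ 0.3988.
%Δp = (9.9 − 12.72)/[(12.72 + 9.9)/2] = -2.82/11.31 ≈ -0.2493.
Arc elasticity E = %ΔQ/%Δp ≈ 0.3988/-0.2493 ≈ -1.60.
|E| > 1: demand is elastic over this range.

-1.60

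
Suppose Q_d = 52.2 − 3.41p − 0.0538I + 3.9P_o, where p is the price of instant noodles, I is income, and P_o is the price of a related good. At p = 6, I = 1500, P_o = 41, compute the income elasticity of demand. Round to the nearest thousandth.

-0.727

Q_d = 52.2 − 3.41(6) − 0.0538(1500) + 3.9(41) = 52.2 − 20.46 − 80.7 + 159.9 = 110.94.
∂Q_d/∂I = −0.0538, so E_I = -0.0538·(1500/110.94) ≈ -0.727.
E_I < 0: inferior good.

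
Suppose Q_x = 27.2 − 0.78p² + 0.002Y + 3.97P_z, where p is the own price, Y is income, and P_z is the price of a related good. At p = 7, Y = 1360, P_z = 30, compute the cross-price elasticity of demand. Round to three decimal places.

Evaluating quantity at (p, Y, P_z) gives Q_x = 27.2 − 0.78(7)² + 0.002(1360) + 3.97(30) = 27.2 − 38.22 + 2.72 + 119.1 = 110.8.
∂Q_x/∂P_z = +3.97, so E_xy = 3.97·(30/110.8) ≈ 1.075.
E_xy > 0: the goods are substitutes.

1.075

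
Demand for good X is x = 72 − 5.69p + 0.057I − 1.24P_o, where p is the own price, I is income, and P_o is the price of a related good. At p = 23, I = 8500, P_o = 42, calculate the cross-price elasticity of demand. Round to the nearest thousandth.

Substituting, x = 72 − 5.69(23) + 0.057(8500) − 1.24(42) = 72 − 130.87 + 484.5 − 52.08 = 373.55.
∂x/∂P_o = −1.24, so E_xy = -1.24·(42/373.55) ≈ -0.139.
E_xy < 0: the goods are complements.

-0.139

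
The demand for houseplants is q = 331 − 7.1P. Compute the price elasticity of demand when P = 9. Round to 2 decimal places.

-0.24

At P = 9, q = 267.1.
dq/dP = −7.1.
Point elasticity E = (dq/dP)·(P/q) = -7.1 × 9/267.1 ≈ -0.24.
|E| < 1, so demand is inelastic at this price.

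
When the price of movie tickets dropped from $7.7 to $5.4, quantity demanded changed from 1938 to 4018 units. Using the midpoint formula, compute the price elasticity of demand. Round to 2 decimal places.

-1.99

%Δq = (4018 − 1938)/[(1938 + 4018)/2] = 2080/2978 ≈ 0.6985.
%Δp = (5.4 − 7.7)/[(7.7 + 5.4)/2] = -2.3/6.55 ≈ -0.3511.
Arc elasticity E = %Δq/%Δp ≈ 0.6985/-0.3511 ≈ -1.99.
|E| > 1: demand is elastic over this range.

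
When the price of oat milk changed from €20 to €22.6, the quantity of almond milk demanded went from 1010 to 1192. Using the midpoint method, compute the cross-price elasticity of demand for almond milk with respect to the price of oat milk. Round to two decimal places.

1.35

%ΔQ_x = (1192 − 1010)/[(1010+1192)/2] = 182/1101 ≈ 0.1653.
%ΔP_y = (22.6 − 20)/[(20+22.6)/2] ≈ 0.1221.
E_xy = 0.1653/0.1221 ≈ 1.35.
E_xy > 0, so almond milk and oat milk are substitutes.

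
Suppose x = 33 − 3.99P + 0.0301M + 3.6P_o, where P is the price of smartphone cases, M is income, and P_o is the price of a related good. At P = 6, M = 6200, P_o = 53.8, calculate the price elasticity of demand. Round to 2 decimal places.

First evaluate x: 33 − 3.99(6) + 0.0301(6200) + 3.6(53.8) = 33 − 23.94 + 186.62 + 193.68 = 389.36.
∂x/∂P = −3.99, so E_p = (−3.99)·(6/389.36) ≈ -0.06.
|E_p| < 1: demand is inelastic.

-0.06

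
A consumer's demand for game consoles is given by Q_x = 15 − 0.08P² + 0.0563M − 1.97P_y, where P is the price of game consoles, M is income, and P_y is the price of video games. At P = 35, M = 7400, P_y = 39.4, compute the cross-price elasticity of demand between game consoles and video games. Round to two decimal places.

-0.30

Evaluating quantity at (P, M, P_y) gives Q_x = 15 − 0.08(35)² + 0.0563(7400) − 1.97(39.4) = 15 − 98 + 416.62 − 77.618 = 256.002.
∂Q_x/∂P_y = −1.97, so E_xy = -1.97·(39.4/256.002) ≈ -0.30.
E_xy < 0: the goods are complements.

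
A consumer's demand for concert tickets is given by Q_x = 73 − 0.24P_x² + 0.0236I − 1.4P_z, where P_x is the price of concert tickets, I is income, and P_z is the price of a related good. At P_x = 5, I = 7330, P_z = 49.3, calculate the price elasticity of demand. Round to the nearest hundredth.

-0.07

First evaluate Q_x: 73 − 0.24(5)² + 0.0236(7330) − 1.4(49.3) = 73 − 6 + 172.988 − 69.02 = 170.968.
∂Q_x/∂P_x = −2·0.24·P_x = -2.4, so E_p = -2.4·(5/170.968) ≈ -0.07.
|E_p| < 1: demand is inelastic.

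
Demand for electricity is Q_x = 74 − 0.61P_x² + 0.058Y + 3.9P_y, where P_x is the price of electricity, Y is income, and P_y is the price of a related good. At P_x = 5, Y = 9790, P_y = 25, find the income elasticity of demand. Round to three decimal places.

0.784

Evaluating quantity at (P_x, Y, P_y) gives Q_x = 74 − 0.61(5)² + 0.058(9790) + 3.9(25) = 74 − 15.25 + 567.82 + 97.5 = 724.07.
∂Q_x/∂Y = +0.058, so E_I = 0.058·(9790/724.07) ≈ 0.784.
E_I ∈ (0,1): normal good (necessity).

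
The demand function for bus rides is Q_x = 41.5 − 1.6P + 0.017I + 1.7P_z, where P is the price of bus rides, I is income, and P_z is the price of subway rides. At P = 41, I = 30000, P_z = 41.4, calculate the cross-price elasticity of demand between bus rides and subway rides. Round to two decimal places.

0.13

Q_x = 41.5 − 1.6(41) + 0.017(30000) + 1.7(41.4) = 41.5 − 65.6 + 510 + 70.38 = 556.28.
∂Q_x/∂P_z = +1.7, so E_xy = 1.7·(41.4/556.28) ≈ 0.13.
E_xy > 0: the goods are substitutes.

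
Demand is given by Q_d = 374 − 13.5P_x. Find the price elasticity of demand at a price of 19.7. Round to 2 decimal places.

-2.46

At P_x = 19.7, Q_d = 108.05.
dQ_d/dP_x = −13.5.
Point elasticity E = (dQ_d/dP_x)·(P_x/Q_d) = -13.5 × 19.7/108.05 ≈ -2.46.
|E| > 1, so demand is elastic at this price.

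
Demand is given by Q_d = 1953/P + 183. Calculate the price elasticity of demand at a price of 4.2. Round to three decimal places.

At P = 4.2, Q_d = 648.
dQ_d/dP = −1953/P² = −110.7143.
Point elasticity E = (dQ_d/dP)·(P/Q_d) = -110.7143 × 4.2/648 ≈ -0.718.
|E| < 1, so demand is inelastic at this price.

-0.718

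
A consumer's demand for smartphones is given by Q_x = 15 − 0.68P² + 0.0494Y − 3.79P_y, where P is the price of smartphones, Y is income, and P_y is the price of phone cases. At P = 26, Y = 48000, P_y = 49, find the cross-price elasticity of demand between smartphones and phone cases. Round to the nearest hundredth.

-0.11

At the given point, Q_x = 15 − 0.68(26)² + 0.0494(48000) − 3.79(49) = 15 − 459.68 + 2371.2 − 185.71 = 1740.81.
∂Q_x/∂P_y = −3.79, so E_xy = -3.79·(49/1740.81) ≈ -0.11.
E_xy < 0: the goods are complements.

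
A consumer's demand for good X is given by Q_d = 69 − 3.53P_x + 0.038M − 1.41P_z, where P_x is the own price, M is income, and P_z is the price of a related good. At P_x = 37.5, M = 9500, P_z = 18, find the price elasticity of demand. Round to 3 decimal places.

-0.486

Evaluating quantity at (P_x, M, P_z) gives Q_d = 69 − 3.53(37.5) + 0.038(9500) − 1.41(18) = 69 − 132.375 + 361 − 25.38 = 272.245.
∂Q_d/∂P_x = −3.53, so E_p = (−3.53)·(37.5/272.245) ≈ -0.486.
|E_p| < 1: demand is inelastic.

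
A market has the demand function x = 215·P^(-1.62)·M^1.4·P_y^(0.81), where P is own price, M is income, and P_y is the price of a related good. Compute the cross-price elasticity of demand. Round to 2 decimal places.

0.81

For a Cobb–Douglas (constant-elasticity) form x = A·P_y^α·…, the elasticity with respect to P_y equals the exponent α at every point.
Here the exponent on P_y is 0.81, so the cross-price elasticity of demand is 0.81.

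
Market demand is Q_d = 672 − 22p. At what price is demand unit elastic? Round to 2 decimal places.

For linear demand Q_d = a − bp, E = −bp/(a − bp). |E| = 1 ⇒ bp = a − bp ⇒ p = a/(2b).
p = 672/(2·22) ≈ 15.27.

15.27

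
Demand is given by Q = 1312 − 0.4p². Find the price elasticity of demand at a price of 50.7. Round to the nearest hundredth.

-7.25

At p = 50.7, Q = 283.804.
dQ/dp = −2·0.4·p = −40.56.
Point elasticity E = (dQ/dp)·(p/Q) = -40.56 × 50.7/283.804 ≈ -7.25.
|E| > 1, so demand is elastic at this price.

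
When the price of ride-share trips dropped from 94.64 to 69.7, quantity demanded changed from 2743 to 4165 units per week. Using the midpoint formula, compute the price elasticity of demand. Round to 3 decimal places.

-1.356

%ΔQ = (4165 − 2743)/[(2743 + 4165)/2] = 1422/3454 ≈ 0.4117.
%ΔP = (69.7 − 94.64)/[(94.64 + 69.7)/2] = -24.94/82.17 ≈ -0.3035.
Arc elasticity E = %ΔQ/%ΔP ≈ 0.4117/-0.3035 ≈ -1.356.
|E| > 1: demand is elastic over this range.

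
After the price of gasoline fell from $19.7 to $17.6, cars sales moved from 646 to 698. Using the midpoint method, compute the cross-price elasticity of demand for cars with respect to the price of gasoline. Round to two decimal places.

%ΔQ_x = (698 − 646)/[(646+698)/2] = 52/672 ≈ 0.0774.
%ΔP_y = (17.6 − 19.7)/[(19.7+17.6)/2] ≈ -0.1126.
E_xy = 0.0774/-0.1126 ≈ -0.69.
E_xy < 0, so cars and gasoline are complements.

-0.69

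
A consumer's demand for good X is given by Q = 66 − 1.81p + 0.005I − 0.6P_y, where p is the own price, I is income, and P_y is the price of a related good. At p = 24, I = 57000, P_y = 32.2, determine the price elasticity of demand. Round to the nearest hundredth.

-0.15

First evaluate Q: 66 − 1.81(24) + 0.005(57000) − 0.6(32.2) = 66 − 43.44 + 285 − 19.32 = 288.24.
∂Q/∂p = −1.81, so E_p = (−1.81)·(24/288.24) ≈ -0.15.
|E_p| < 1: demand is inelastic.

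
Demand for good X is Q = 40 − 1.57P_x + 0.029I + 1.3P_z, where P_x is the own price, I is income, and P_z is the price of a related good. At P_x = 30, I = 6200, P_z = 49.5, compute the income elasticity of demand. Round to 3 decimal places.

Q = 40 − 1.57(30) + 0.029(6200) + 1.3(49.5) = 40 − 47.1 + 179.8 + 64.35 = 237.05.
∂Q/∂I = +0.029, so E_I = 0.029·(6200/237.05) ≈ 0.758.
E_I ∈ (0,1): normal good (necessity).

0.758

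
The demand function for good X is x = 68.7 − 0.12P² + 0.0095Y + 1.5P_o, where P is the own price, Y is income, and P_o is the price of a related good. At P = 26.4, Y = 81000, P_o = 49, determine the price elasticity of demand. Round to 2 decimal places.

Evaluating quantity at (P, Y, P_o) gives x = 68.7 − 0.12(26.4)² + 0.0095(81000) + 1.5(49) = 68.7 − 83.6352 + 769.5 + 73.5 = 828.0648.
∂x/∂P = −2·0.12·P = -6.336, so E_p = -6.336·(26.4/828.0648) ≈ -0.20.
|E_p| < 1: demand is inelastic.

-0.20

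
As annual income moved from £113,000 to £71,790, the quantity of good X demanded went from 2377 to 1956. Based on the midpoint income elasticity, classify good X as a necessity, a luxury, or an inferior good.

necessity

%ΔQ = (1956 − 2377)/[(2377+1956)/2] = -421/2166.5 ≈ -0.1943.
%ΔM = (71,790 − 113,000)/[(113,000+71,790)/2] = -41210/92395 ≈ -0.4460.
E_I = %ΔQ/%ΔM ≈ 0.436.
E_I ∈ (0,1): normal good (necessity).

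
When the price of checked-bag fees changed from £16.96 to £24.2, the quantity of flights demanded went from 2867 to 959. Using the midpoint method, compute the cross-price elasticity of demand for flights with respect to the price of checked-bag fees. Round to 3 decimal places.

%ΔQ_x = (959 − 2867)/[(2867+959)/2] = -1908/1913 ≈ -0.9974.
%ΔP_y = (24.2 − 16.96)/[(16.96+24.2)/2] ≈ 0.3518.
E_xy = -0.9974/0.3518 ≈ -2.835.
E_xy < 0, so flights and checked-bag fees are complements.

-2.835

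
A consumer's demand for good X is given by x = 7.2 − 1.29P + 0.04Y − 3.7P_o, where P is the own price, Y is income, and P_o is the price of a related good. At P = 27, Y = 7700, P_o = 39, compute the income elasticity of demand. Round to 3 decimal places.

2.264

First evaluate x: 7.2 − 1.29(27) + 0.04(7700) − 3.7(39) = 7.2 − 34.83 + 308 − 144.3 = 136.07.
∂x/∂Y = +0.04, so E_I = 0.04·(7700/136.07) ≈ 2.264.
E_I > 1: normal good (luxury).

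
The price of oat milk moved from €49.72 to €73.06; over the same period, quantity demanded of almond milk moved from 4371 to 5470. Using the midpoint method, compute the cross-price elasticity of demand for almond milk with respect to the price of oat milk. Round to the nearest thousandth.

0.587

%ΔQ_x = (5470 − 4371)/[(4371+5470)/2] = 1099/4920.5 ≈ 0.2234.
%ΔP_y = (73.06 − 49.72)/[(49.72+73.06)/2] ≈ 0.3802.
E_xy = 0.2234/0.3802 ≈ 0.587.
E_xy > 0, so almond milk and oat milk are substitutes.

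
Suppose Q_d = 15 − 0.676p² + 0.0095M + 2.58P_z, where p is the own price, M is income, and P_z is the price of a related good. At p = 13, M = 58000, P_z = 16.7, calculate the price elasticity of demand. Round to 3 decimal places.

Substituting, Q_d = 15 − 0.676(13)² + 0.0095(58000) + 2.58(16.7) = 15 − 114.244 + 551 + 43.086 = 494.842.
∂Q_d/∂p = −2·0.676·p = -17.576, so E_p = -17.576·(13/494.842) ≈ -0.462.
|E_p| < 1: demand is inelastic.

-0.462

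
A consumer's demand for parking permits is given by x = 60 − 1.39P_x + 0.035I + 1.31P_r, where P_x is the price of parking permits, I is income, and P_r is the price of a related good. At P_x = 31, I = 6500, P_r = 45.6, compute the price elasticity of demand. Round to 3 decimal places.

x = 60 − 1.39(31) + 0.035(6500) + 1.31(45.6) = 60 − 43.09 + 227.5 + 59.736 = 304.146.
∂x/∂P_x = −1.39, so E_p = (−1.39)·(31/304.146) ≈ -0.142.
|E_p| < 1: demand is inelastic.

-0.142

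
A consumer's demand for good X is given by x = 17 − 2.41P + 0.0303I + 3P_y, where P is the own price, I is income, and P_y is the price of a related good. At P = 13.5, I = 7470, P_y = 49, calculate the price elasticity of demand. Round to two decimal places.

Evaluating quantity at (P, I, P_y) gives x = 17 − 2.41(13.5) + 0.0303(7470) + 3(49) = 17 − 32.535 + 226.341 + 147 = 357.806.
∂x/∂P = −2.41, so E_p = (−2.41)·(13.5/357.806) ≈ -0.09.
|E_p| < 1: demand is inelastic.

-0.09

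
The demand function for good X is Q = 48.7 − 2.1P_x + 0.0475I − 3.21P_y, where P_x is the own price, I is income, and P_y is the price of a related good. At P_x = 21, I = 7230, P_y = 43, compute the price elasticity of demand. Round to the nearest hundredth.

-0.21

Substituting, Q = 48.7 − 2.1(21) + 0.0475(7230) − 3.21(43) = 48.7 − 44.1 + 343.425 − 138.03 = 209.995.
∂Q/∂P_x = −2.1, so E_p = (−2.1)·(21/209.995) ≈ -0.21.
|E_p| < 1: demand is inelastic.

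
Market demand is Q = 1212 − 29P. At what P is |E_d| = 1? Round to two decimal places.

20.90

For linear demand Q = a − bP, E = −bP/(a − bP). |E| = 1 ⇒ bP = a − bP ⇒ P = a/(2b).
P = 1212/(2·29) ≈ 20.90.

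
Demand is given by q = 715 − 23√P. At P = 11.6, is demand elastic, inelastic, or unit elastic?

At P = 11.6, q = 636.6648.
dq/dP = −23/(2√P) = −23/(2·3.4059).
Point elasticity E = (dq/dP)·(P/q) = -3.3765 × 11.6/636.6648 ≈ -0.062.
|E| ≈ 0.062 < 1, so demand is inelastic.

inelastic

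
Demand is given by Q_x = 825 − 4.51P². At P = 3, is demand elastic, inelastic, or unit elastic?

At P = 3, Q_x = 784.41.
dQ_x/dP = −2·4.51·P = −27.06.
Point elasticity E = (dQ_x/dP)·(P/Q_x) = -27.06 × 3/784.41 ≈ -0.103.
|E| ≈ 0.103 < 1, so demand is inelastic.

inelastic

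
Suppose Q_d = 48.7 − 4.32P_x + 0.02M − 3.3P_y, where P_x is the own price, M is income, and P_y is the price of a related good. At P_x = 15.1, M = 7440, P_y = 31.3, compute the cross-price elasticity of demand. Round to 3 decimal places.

Substituting, Q_d = 48.7 − 4.32(15.1) + 0.02(7440) − 3.3(31.3) = 48.7 − 65.232 + 148.8 − 103.29 = 28.978.
∂Q_d/∂P_y = −3.3, so E_xy = -3.3·(31.3/28.978) ≈ -3.564.
E_xy < 0: the goods are complements.

-3.564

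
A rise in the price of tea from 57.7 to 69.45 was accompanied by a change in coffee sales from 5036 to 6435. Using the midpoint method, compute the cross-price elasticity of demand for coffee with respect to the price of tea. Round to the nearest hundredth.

1.32

%ΔQ_x = (6435 − 5036)/[(5036+6435)/2] = 1399/5735.5 ≈ 0.2439.
%ΔP_y = (69.45 − 57.7)/[(57.7+69.45)/2] ≈ 0.1848.
E_xy = 0.2439/0.1848 ≈ 1.32.
E_xy > 0, so coffee and tea are substitutes.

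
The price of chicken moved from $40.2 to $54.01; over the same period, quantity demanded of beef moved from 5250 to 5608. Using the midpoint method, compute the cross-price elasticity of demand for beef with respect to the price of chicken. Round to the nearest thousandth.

0.225

%ΔQ_x = (5608 − 5250)/[(5250+5608)/2] = 358/5429 ≈ 0.0659.
%ΔP_y = (54.01 − 40.2)/[(40.2+54.01)/2] ≈ 0.2932.
E_xy = 0.0659/0.2932 ≈ 0.225.
E_xy > 0, so beef and chicken are substitutes.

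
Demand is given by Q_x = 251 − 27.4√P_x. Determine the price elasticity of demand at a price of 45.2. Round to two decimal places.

At P_x = 45.2, Q_x = 66.7872.
dQ_x/dP_x = −27.4/(2√P_x) = −27.4/(2·6.7231).
Point elasticity E = (dQ_x/dP_x)·(P_x/Q_x) = -2.0378 × 45.2/66.7872 ≈ -1.38.
|E| > 1, so demand is elastic at this price.

-1.38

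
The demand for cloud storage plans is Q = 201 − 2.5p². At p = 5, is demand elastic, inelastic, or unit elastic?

At p = 5, Q = 138.5.
dQ/dp = −2·2.5·p = −25.
Point elasticity E = (dQ/dp)·(p/Q) = -25 × 5/138.5 ≈ -0.903.
|E| ≈ 0.903 < 1, so demand is inelastic.

inelastic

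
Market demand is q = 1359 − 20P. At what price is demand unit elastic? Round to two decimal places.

For linear demand q = a − bP, E = −bP/(a − bP). |E| = 1 ⇒ bP = a − bP ⇒ P = a/(2b).
P = 1359/(2·20) ≈ 33.98.

33.98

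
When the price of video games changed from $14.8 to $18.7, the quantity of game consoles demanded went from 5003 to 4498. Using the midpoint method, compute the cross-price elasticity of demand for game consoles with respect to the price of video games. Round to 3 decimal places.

-0.457

%ΔQ_x = (4498 − 5003)/[(5003+4498)/2] = -505/4750.5 ≈ -0.1063.
%ΔP_y = (18.7 − 14.8)/[(14.8+18.7)/2] ≈ 0.2328.
E_xy = -0.1063/0.2328 ≈ -0.457.
E_xy < 0, so game consoles and video games are complements.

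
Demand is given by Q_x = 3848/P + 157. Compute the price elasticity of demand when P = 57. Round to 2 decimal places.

At P = 57, Q_x = 224.5088.
dQ_x/dP = −3848/P² = −1.1844.
Point elasticity E = (dQ_x/dP)·(P/Q_x) = -1.1844 × 57/224.5088 ≈ -0.30.
|E| < 1, so demand is inelastic at this price.

-0.30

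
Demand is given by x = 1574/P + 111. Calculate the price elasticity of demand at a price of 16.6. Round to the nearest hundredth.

At P = 16.6, x = 205.8193.
dx/dP = −1574/P² = −5.712.
Point elasticity E = (dx/dP)·(P/x) = -5.712 × 16.6/205.8193 ≈ -0.46.
|E| < 1, so demand is inelastic at this price.

-0.46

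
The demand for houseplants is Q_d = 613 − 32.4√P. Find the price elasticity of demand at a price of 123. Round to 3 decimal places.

At P = 123, Q_d = 253.6666.
dQ_d/dP = −32.4/(2√P) = −32.4/(2·11.0905).
Point elasticity E = (dQ_d/dP)·(P/Q_d) = -1.4607 × 123/253.6666 ≈ -0.708.
|E| < 1, so demand is inelastic at this price.

-0.708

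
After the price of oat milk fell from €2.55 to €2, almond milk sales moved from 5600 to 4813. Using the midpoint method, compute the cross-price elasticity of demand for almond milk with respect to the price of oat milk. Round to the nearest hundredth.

0.63

%ΔQ_x = (4813 − 5600)/[(5600+4813)/2] = -787/5206.5 ≈ -0.1512.
%ΔP_y = (2 − 2.55)/[(2.55+2)/2] ≈ -0.2418.
E_xy = -0.1512/-0.2418 ≈ 0.63.
E_xy > 0, so almond milk and oat milk are substitutes.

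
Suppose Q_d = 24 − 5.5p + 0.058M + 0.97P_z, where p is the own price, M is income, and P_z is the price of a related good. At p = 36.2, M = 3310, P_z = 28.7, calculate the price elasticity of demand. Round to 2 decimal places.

At the given point, Q_d = 24 − 5.5(36.2) + 0.058(3310) + 0.97(28.7) = 24 − 199.1 + 191.98 + 27.839 = 44.719.
∂Q_d/∂p = −5.5, so E_p = (−5.5)·(36.2/44.719) ≈ -4.45.
|E_p| > 1: demand is elastic.

-4.45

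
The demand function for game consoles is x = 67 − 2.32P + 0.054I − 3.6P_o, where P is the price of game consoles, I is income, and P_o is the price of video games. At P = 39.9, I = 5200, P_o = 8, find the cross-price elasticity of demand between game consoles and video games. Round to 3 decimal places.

x = 67 − 2.32(39.9) + 0.054(5200) − 3.6(8) = 67 − 92.568 + 280.8 − 28.8 = 226.432.
∂x/∂P_o = −3.6, so E_xy = -3.6·(8/226.432) ≈ -0.127.
E_xy < 0: the goods are complements.

-0.127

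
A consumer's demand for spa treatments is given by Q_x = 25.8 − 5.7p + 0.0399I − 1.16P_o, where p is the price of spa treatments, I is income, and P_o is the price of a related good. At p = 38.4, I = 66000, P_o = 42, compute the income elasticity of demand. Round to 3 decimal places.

1.101

Substituting, Q_x = 25.8 − 5.7(38.4) + 0.0399(66000) − 1.16(42) = 25.8 − 218.88 + 2633.4 − 48.72 = 2391.6.
∂Q_x/∂I = +0.0399, so E_I = 0.0399·(66000/2391.6) ≈ 1.101.
E_I > 1: normal good (luxury).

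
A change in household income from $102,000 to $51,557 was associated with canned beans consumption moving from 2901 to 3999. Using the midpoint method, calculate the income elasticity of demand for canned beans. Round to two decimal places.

-0.48

%ΔQ = (3999 − 2901)/[(2901+3999)/2] = 1098/3450 ≈ 0.3183.
%ΔI = (51,557 − 102,000)/[(102,000+51,557)/2] = -50443/76778.5 ≈ -0.6570.
E_I = %ΔQ/%ΔI ≈ -0.48.
E_I < 0: inferior good.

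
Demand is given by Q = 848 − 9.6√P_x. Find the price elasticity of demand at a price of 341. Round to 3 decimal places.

-0.132

At P_x = 341, Q = 670.7246.
dQ/dP_x = −9.6/(2√P_x) = −9.6/(2·18.4662).
Point elasticity E = (dQ/dP_x)·(P_x/Q) = -0.2599 × 341/670.7246 ≈ -0.132.
|E| < 1, so demand is inelastic at this price.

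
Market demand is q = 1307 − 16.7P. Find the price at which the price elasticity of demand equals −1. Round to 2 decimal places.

For linear demand q = a − bP, E = −bP/(a − bP). |E| = 1 ⇒ bP = a − bP ⇒ P = a/(2b).
P = 1307/(2·16.7) ≈ 39.13.

39.13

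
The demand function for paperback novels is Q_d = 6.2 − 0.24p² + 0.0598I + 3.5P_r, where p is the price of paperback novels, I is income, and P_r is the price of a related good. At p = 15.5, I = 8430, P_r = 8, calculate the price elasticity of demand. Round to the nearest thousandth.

First evaluate Q_d: 6.2 − 0.24(15.5)² + 0.0598(8430) + 3.5(8) = 6.2 − 57.66 + 504.114 + 28 = 480.654.
∂Q_d/∂p = −2·0.24·p = -7.44, so E_p = -7.44·(15.5/480.654) ≈ -0.240.
|E_p| < 1: demand is inelastic.

-0.240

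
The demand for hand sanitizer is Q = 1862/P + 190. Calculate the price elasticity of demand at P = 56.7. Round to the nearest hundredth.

At P = 56.7, Q = 222.8395.
dQ/dP = −1862/P² = −0.5792.
Point elasticity E = (dQ/dP)·(P/Q) = -0.5792 × 56.7/222.8395 ≈ -0.15.
|E| < 1, so demand is inelastic at this price.

-0.15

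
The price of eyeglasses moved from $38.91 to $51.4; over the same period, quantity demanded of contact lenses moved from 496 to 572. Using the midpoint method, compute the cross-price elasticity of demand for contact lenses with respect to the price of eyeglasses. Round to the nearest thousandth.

0.515

%ΔQ_x = (572 − 496)/[(496+572)/2] = 76/534 ≈ 0.1423.
%ΔP_y = (51.4 − 38.91)/[(38.91+51.4)/2] ≈ 0.2766.
E_xy = 0.1423/0.2766 ≈ 0.515.
E_xy > 0, so contact lenses and eyeglasses are substitutes.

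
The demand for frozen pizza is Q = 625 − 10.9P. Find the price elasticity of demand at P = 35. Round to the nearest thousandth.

At P = 35, Q = 243.5.
dQ/dP = −10.9.
Point elasticity E = (dQ/dP)·(P/Q) = -10.9 × 35/243.5 ≈ -1.567.
|E| > 1, so demand is elastic at this price.

-1.567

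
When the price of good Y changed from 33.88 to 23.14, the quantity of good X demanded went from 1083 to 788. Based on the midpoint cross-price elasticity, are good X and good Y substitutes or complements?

substitutes

%ΔQ_x = (788 − 1083)/[(1083+788)/2] = -295/935.5 ≈ -0.3153.
%ΔP_y = (23.14 − 33.88)/[(33.88+23.14)/2] ≈ -0.3767.
E_xy = -0.3153/-0.3767 ≈ 0.837.
E_xy > 0, so the goods are substitutes.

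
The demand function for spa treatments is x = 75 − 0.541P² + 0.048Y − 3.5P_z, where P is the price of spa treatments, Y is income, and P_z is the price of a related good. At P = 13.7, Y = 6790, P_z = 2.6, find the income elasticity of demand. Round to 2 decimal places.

1.12

Evaluating quantity at (P, Y, P_z) gives x = 75 − 0.541(13.7)² + 0.048(6790) − 3.5(2.6) = 75 − 101.5403 + 325.92 − 9.1 = 290.2797.
∂x/∂Y = +0.048, so E_I = 0.048·(6790/290.2797) ≈ 1.12.
E_I > 1: normal good (luxury).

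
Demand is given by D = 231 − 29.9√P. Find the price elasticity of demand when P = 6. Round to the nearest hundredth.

At P = 6, D = 157.7603.
dD/dP = −29.9/(2√P) = −29.9/(2·2.4495).
Point elasticity E = (dD/dP)·(P/D) = -6.1033 × 6/157.7603 ≈ -0.23.
|E| < 1, so demand is inelastic at this price.

-0.23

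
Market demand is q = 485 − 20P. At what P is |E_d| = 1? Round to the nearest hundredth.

For linear demand q = a − bP, E = −bP/(a − bP). |E| = 1 ⇒ bP = a − bP ⇒ P = a/(2b).
P = 485/(2·20) ≈ 12.13.

12.13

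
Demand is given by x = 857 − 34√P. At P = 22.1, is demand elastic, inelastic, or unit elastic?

At P = 22.1, x = 697.1638.
dx/dP = −34/(2√P) = −34/(2·4.7011).
Point elasticity E = (dx/dP)·(P/x) = -3.6162 × 22.1/697.1638 ≈ -0.115.
|E| ≈ 0.115 < 1, so demand is inelastic.

inelastic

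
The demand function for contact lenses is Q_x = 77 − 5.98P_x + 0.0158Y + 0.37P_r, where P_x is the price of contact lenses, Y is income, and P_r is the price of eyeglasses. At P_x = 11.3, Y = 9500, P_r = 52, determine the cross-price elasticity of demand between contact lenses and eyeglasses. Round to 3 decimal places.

First evaluate Q_x: 77 − 5.98(11.3) + 0.0158(9500) + 0.37(52) = 77 − 67.574 + 150.1 + 19.24 = 178.766.
∂Q_x/∂P_r = +0.37, so E_xy = 0.37·(52/178.766) ≈ 0.108.
E_xy > 0: the goods are substitutes.

0.108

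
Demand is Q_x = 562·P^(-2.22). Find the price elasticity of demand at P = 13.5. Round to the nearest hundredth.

-2.22

For a Cobb–Douglas (constant-elasticity) form Q_x = A·P^α·…, the elasticity with respect to P equals the exponent α at every point.
Here the exponent on P is -2.22, so the price elasticity of demand is -2.22.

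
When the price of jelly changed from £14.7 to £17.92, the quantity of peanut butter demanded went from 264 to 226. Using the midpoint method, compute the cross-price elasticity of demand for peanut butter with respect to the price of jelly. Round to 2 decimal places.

%ΔQ_x = (226 − 264)/[(264+226)/2] = -38/245 ≈ -0.1551.
%ΔP_y = (17.92 − 14.7)/[(14.7+17.92)/2] ≈ 0.1974.
E_xy = -0.1551/0.1974 ≈ -0.79.
E_xy < 0, so peanut butter and jelly are complements.

-0.79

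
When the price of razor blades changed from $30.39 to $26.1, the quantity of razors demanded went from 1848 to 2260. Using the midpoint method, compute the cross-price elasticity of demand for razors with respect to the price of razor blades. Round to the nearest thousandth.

%ΔQ_x = (2260 − 1848)/[(1848+2260)/2] = 412/2054 ≈ 0.2006.
%ΔP_y = (26.1 − 30.39)/[(30.39+26.1)/2] ≈ -0.1519.
E_xy = 0.2006/-0.1519 ≈ -1.321.
E_xy < 0, so razors and razor blades are complements.

-1.321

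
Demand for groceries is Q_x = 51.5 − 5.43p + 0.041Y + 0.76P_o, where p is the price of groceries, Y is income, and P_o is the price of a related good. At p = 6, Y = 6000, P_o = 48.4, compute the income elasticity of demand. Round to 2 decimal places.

0.82

Evaluating quantity at (p, Y, P_o) gives Q_x = 51.5 − 5.43(6) + 0.041(6000) + 0.76(48.4) = 51.5 − 32.58 + 246 + 36.784 = 301.704.
∂Q_x/∂Y = +0.041, so E_I = 0.041·(6000/301.704) ≈ 0.82.
E_I ∈ (0,1): normal good (necessity).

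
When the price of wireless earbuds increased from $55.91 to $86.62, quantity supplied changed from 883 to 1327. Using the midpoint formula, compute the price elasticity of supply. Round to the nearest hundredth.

0.93

%Δq = (1327 − 883)/[(883 + 1327)/2] = 444/1105 ≈ 0.4018.
%Δp = (86.62 − 55.91)/[(55.91 + 86.62)/2] = 30.71/71.265 ≈ 0.4309.
Arc elasticity E = %Δq/%Δp ≈ 0.4018/0.4309 ≈ 0.93.
|E| < 1: supply is inelastic over this range.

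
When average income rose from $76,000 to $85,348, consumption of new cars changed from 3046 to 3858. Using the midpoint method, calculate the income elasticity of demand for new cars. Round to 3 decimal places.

2.030

%ΔQ = (3858 − 3046)/[(3046+3858)/2] = 812/3452 ≈ 0.2352.
%ΔM = (85,348 − 76,000)/[(76,000+85,348)/2] = 9348/80674 ≈ 0.1159.
E_I = %ΔQ/%ΔM ≈ 2.030.
E_I > 1: normal good (luxury).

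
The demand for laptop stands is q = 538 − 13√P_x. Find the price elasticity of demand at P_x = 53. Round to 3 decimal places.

-0.107

At P_x = 53, q = 443.3586.
dq/dP_x = −13/(2√P_x) = −13/(2·7.2801).
Point elasticity E = (dq/dP_x)·(P_x/q) = -0.8928 × 53/443.3586 ≈ -0.107.
|E| < 1, so demand is inelastic at this price.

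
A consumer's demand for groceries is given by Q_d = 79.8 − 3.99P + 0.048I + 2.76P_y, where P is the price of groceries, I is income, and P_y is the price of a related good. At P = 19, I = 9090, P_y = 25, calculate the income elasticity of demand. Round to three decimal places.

Evaluating quantity at (P, I, P_y) gives Q_d = 79.8 − 3.99(19) + 0.048(9090) + 2.76(25) = 79.8 − 75.81 + 436.32 + 69 = 509.31.
∂Q_d/∂I = +0.048, so E_I = 0.048·(9090/509.31) ≈ 0.857.
E_I ∈ (0,1): normal good (necessity).

0.857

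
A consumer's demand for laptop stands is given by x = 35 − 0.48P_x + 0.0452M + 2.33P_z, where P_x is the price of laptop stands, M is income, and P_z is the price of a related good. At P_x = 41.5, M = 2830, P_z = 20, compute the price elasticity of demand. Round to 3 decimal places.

-0.105

At the given point, x = 35 − 0.48(41.5) + 0.0452(2830) + 2.33(20) = 35 − 19.92 + 127.916 + 46.6 = 189.596.
∂x/∂P_x = −0.48, so E_p = (−0.48)·(41.5/189.596) ≈ -0.105.
|E_p| < 1: demand is inelastic.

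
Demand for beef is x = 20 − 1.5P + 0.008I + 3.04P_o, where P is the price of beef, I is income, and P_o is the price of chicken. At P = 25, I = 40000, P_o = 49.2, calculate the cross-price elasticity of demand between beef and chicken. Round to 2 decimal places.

0.33

At the given point, x = 20 − 1.5(25) + 0.008(40000) + 3.04(49.2) = 20 − 37.5 + 320 + 149.568 = 452.068.
∂x/∂P_o = +3.04, so E_xy = 3.04·(49.2/452.068) ≈ 0.33.
E_xy > 0: the goods are substitutes.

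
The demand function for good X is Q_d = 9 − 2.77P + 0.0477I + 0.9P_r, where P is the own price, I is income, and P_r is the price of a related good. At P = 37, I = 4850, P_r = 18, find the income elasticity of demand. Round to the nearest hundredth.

At the given point, Q_d = 9 − 2.77(37) + 0.0477(4850) + 0.9(18) = 9 − 102.49 + 231.345 + 16.2 = 154.055.
∂Q_d/∂I = +0.0477, so E_I = 0.0477·(4850/154.055) ≈ 1.50.
E_I > 1: normal good (luxury).

1.50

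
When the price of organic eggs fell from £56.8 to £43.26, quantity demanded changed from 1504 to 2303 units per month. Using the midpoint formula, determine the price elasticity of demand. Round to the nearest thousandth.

-1.551

%ΔQ = (2303 − 1504)/[(1504 + 2303)/2] = 799/1903.5 ≈ 0.4198.
%ΔP = (43.26 − 56.8)/[(56.8 + 43.26)/2] = -13.54/50.03 ≈ -0.2706.
Arc elasticity E = %ΔQ/%ΔP ≈ 0.4198/-0.2706 ≈ -1.551.
|E| > 1: demand is elastic over this range.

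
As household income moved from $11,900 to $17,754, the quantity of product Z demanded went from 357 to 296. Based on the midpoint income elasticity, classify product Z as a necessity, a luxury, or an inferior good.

inferior

%ΔQ = (296 − 357)/[(357+296)/2] = -61/326.5 ≈ -0.1868.
%ΔI = (17,754 − 11,900)/[(11,900+17,754)/2] = 5854/14827 ≈ 0.3948.
E_I = %ΔQ/%ΔI ≈ -0.473.
E_I < 0: inferior good.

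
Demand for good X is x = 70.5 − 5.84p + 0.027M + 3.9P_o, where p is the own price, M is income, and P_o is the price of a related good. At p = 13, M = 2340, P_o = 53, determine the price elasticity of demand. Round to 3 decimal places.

x = 70.5 − 5.84(13) + 0.027(2340) + 3.9(53) = 70.5 − 75.92 + 63.18 + 206.7 = 264.46.
∂x/∂p = −5.84, so E_p = (−5.84)·(13/264.46) ≈ -0.287.
|E_p| < 1: demand is inelastic.

-0.287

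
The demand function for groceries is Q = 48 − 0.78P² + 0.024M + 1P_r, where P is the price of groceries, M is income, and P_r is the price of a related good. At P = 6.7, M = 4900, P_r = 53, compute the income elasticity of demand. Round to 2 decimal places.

Q = 48 − 0.78(6.7)² + 0.024(4900) + 1(53) = 48 − 35.0142 + 117.6 + 53 = 183.5858.
∂Q/∂M = +0.024, so E_I = 0.024·(4900/183.5858) ≈ 0.64.
E_I ∈ (0,1): normal good (necessity).

0.64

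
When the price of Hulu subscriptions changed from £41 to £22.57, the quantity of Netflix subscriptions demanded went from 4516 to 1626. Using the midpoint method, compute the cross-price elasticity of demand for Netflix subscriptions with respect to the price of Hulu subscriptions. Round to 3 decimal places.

1.623

%ΔQ_x = (1626 − 4516)/[(4516+1626)/2] = -2890/3071 ≈ -0.9411.
%ΔP_y = (22.57 − 41)/[(41+22.57)/2] ≈ -0.5798.
E_xy = -0.9411/-0.5798 ≈ 1.623.
E_xy > 0, so Netflix subscriptions and Hulu subscriptions are substitutes.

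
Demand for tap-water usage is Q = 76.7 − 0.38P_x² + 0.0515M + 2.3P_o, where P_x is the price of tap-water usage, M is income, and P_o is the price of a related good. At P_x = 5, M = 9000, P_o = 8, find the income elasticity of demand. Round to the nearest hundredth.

At the given point, Q = 76.7 − 0.38(5)² + 0.0515(9000) + 2.3(8) = 76.7 − 9.5 + 463.5 + 18.4 = 549.1.
∂Q/∂M = +0.0515, so E_I = 0.0515·(9000/549.1) ≈ 0.84.
E_I ∈ (0,1): normal good (necessity).

0.84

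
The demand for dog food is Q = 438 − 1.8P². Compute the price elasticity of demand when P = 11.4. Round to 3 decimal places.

At P = 11.4, Q = 204.072.
dQ/dP = −2·1.8·P = −41.04.
Point elasticity E = (dQ/dP)·(P/Q) = -41.04 × 11.4/204.072 ≈ -2.293.
|E| > 1, so demand is elastic at this price.

-2.293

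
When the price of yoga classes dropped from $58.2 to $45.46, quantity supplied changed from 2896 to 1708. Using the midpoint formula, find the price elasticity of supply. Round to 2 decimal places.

2.10

%Δq = (1708 − 2896)/[(2896 + 1708)/2] = -1188/2302 ≈ -0.5161.
%ΔP = (45.46 − 58.2)/[(58.2 + 45.46)/2] = -12.74/51.83 ≈ -0.2458.
Arc elasticity E = %Δq/%ΔP ≈ -0.5161/-0.2458 ≈ 2.10.
|E| > 1: supply is elastic over this range.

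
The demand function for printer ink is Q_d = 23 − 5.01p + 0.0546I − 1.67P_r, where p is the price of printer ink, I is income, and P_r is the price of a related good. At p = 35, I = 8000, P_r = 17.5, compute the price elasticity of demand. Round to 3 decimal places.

-0.687

First evaluate Q_d: 23 − 5.01(35) + 0.0546(8000) − 1.67(17.5) = 23 − 175.35 + 436.8 − 29.225 = 255.225.
∂Q_d/∂p = −5.01, so E_p = (−5.01)·(35/255.225) ≈ -0.687.
|E_p| < 1: demand is inelastic.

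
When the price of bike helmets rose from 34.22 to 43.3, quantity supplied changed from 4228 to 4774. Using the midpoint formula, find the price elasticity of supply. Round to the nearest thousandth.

0.518

%ΔQ = (4774 − 4228)/[(4228 + 4774)/2] = 546/4501 ≈ 0.1213.
%Δp = (43.3 − 34.22)/[(34.22 + 43.3)/2] = 9.08/38.76 ≈ 0.2343.
Arc elasticity E = %ΔQ/%Δp ≈ 0.1213/0.2343 ≈ 0.518.
|E| < 1: supply is inelastic over this range.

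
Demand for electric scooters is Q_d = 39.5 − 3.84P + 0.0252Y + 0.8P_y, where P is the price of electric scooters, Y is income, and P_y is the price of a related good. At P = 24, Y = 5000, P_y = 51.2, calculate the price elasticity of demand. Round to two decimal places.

-0.81

Evaluating quantity at (P, Y, P_y) gives Q_d = 39.5 − 3.84(24) + 0.0252(5000) + 0.8(51.2) = 39.5 − 92.16 + 126 + 40.96 = 114.3.
∂Q_d/∂P = −3.84, so E_p = (−3.84)·(24/114.3) ≈ -0.81.
|E_p| < 1: demand is inelastic.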